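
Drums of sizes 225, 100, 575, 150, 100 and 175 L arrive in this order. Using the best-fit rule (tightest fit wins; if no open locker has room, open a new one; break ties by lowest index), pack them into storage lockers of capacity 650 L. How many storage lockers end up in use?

3

  225 → locker 1 (new)  [load 225/650]
  100 → locker 1  [load 325/650]
  575 → locker 2 (new)  [load 575/650]
  150 → locker 1  [load 475/650]
  100 → locker 1  [load 575/650]
  175 → locker 3 (new)  [load 175/650]
3 storage lockers opened.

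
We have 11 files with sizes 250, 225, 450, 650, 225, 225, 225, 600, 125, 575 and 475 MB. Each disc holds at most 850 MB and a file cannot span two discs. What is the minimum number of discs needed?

Total = 650 + 600 + 575 + 475 + 450 + 250 + 225 + 225 + 225 + 225 + 125 = 4025 MB.
Lower bound: ⌈4025/850⌉ = 5 discs.
A packing using 6 discs:
  disc 1: 650 + 125 = 775
  disc 2: 600 + 250 = 850
  disc 3: 575 + 225 = 800
  disc 4: 475 + 225 = 700
  disc 5: 450 + 225 = 675
  disc 6: 225 = 225
No arrangement into 5 discs stays within capacity, so 6 is optimal.

6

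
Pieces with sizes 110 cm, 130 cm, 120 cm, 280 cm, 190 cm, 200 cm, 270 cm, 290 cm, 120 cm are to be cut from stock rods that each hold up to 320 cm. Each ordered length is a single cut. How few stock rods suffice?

6

Total = 290 + 280 + 270 + 200 + 190 + 130 + 120 + 120 + 110 = 1710 cm.
Lower bound: ⌈1710/320⌉ = 6 stock rods.
A packing using 6 stock rods:
  stock rod 1: 290 = 290
  stock rod 2: 280 = 280
  stock rod 3: 270 = 270
  stock rod 4: 200 + 120 = 320
  stock rod 5: 190 + 130 = 320
  stock rod 6: 120 + 110 = 230
This matches the lower bound, so 6 is optimal.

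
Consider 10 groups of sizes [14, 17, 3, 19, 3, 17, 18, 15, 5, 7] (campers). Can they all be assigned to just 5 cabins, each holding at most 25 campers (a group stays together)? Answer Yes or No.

No

Total = 118 campers; ⌈118/25⌉ = 5.
6 groups each exceed half the capacity and cannot share a cabin, forcing at least 6 cabins.
At least 6 cabins are required, but only 5 are allowed.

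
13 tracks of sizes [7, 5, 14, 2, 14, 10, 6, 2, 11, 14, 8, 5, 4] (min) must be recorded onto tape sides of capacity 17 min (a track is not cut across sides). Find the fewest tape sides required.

7

Total = 14 + 14 + 14 + 11 + 10 + 8 + 7 + 6 + 5 + 5 + 4 + 2 + 2 = 102 min.
Lower bound: ⌈102/17⌉ = 6 tape sides.
A packing using 7 tape sides:
  side 1: 14 + 2 = 16
  side 2: 14 + 2 = 16
  side 3: 14 = 14
  side 4: 11 + 6 = 17
  side 5: 10 + 7 = 17
  side 6: 8 + 5 + 4 = 17
  side 7: 5 = 5
No arrangement into 6 tape sides stays within capacity, so 7 is optimal.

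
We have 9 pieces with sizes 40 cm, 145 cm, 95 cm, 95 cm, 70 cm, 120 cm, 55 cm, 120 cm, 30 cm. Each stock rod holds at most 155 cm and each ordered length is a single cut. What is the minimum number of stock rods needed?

Total = 145 + 120 + 120 + 95 + 95 + 70 + 55 + 40 + 30 = 770 cm.
Lower bound: ⌈770/155⌉ = 5 stock rods.
A packing using 6 stock rods:
  stock rod 1: 145 = 145
  stock rod 2: 120 + 30 = 150
  stock rod 3: 120 = 120
  stock rod 4: 95 + 55 = 150
  stock rod 5: 95 + 40 = 135
  stock rod 6: 70 = 70
No arrangement into 5 stock rods stays within capacity, so 6 is optimal.

6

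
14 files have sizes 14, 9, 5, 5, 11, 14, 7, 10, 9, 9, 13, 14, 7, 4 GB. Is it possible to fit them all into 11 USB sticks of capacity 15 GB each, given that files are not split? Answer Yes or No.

A valid assignment using 10 USB sticks:
  USB stick 1: 14 = 14
  USB stick 2: 14 = 14
  USB stick 3: 14 = 14
  USB stick 4: 13 = 13
  USB stick 5: 11 + 4 = 15
  USB stick 6: 10 + 5 = 15
  USB stick 7: 9 + 5 = 14
  USB stick 8: 9 = 9
  USB stick 9: 9 = 9
  USB stick 10: 7 + 7 = 14
That uses only 10 ≤ 11, so 11 USB sticks are enough.

Yes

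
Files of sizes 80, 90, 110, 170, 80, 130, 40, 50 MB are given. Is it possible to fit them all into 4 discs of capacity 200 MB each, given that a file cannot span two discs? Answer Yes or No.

A valid assignment using 4 discs:
  disc 1: 170 = 170
  disc 2: 130 + 50 = 180
  disc 3: 110 + 90 = 200
  disc 4: 80 + 80 + 40 = 200
Every load is within 200 MB, so 4 discs suffice.

Yes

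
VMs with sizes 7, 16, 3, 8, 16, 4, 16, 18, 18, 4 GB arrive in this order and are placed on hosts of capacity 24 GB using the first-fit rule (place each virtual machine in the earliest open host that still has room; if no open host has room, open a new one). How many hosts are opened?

6

  7 → host 1 (new)  [load 7/24]
  16 → host 1  [load 23/24]
  3 → host 2 (new)  [load 3/24]
  8 → host 2  [load 11/24]
  16 → host 3 (new)  [load 16/24]
  4 → host 2  [load 15/24]
  16 → host 4 (new)  [load 16/24]
  18 → host 5 (new)  [load 18/24]
  18 → host 6 (new)  [load 18/24]
  4 → host 2  [load 19/24]
6 hosts opened.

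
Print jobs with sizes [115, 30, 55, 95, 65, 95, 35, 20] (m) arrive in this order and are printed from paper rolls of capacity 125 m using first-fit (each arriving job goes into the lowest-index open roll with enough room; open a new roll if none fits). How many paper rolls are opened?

  115 → roll 1 (new)  [load 115/125]
  30 → roll 2 (new)  [load 30/125]
  55 → roll 2  [load 85/125]
  95 → roll 3 (new)  [load 95/125]
  65 → roll 4 (new)  [load 65/125]
  95 → roll 5 (new)  [load 95/125]
  35 → roll 2  [load 120/125]
  20 → roll 3  [load 115/125]
5 paper rolls opened.

5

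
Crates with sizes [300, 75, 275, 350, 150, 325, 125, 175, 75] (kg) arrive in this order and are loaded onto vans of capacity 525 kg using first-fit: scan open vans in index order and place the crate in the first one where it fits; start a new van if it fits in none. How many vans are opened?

4

  300 → van 1 (new)  [load 300/525]
  75 → van 1  [load 375/525]
  275 → van 2 (new)  [load 275/525]
  350 → van 3 (new)  [load 350/525]
  150 → van 1  [load 525/525]
  325 → van 4 (new)  [load 325/525]
  125 → van 2  [load 400/525]
  175 → van 3  [load 525/525]
  75 → van 2  [load 475/525]
4 vans opened.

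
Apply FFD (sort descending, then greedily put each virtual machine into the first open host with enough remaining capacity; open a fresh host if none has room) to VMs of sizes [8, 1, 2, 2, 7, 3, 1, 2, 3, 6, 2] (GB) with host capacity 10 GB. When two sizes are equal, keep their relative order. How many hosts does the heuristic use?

4

Sorted descending: 8, 7, 6, 3, 3, 2, 2, 2, 2, 1, 1.
  8 → host 1 (new)  [load 8/10]
  7 → host 2 (new)  [load 7/10]
  6 → host 3 (new)  [load 6/10]
  3 → host 2  [load 10/10]
  3 → host 3  [load 9/10]
  2 → host 1  [load 10/10]
  2 → host 4 (new)  [load 2/10]
  2 → host 4  [load 4/10]
  2 → host 4  [load 6/10]
  1 → host 3  [load 10/10]
  1 → host 4  [load 7/10]
4 hosts opened.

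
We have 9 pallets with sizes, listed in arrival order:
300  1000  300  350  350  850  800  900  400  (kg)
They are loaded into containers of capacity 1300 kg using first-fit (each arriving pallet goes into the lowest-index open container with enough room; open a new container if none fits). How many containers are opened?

5

  300 → container 1 (new)  [load 300/1300]
  1000 → container 1  [load 1300/1300]
  300 → container 2 (new)  [load 300/1300]
  350 → container 2  [load 650/1300]
  350 → container 2  [load 1000/1300]
  850 → container 3 (new)  [load 850/1300]
  800 → container 4 (new)  [load 800/1300]
  900 → container 5 (new)  [load 900/1300]
  400 → container 3  [load 1250/1300]
5 containers opened.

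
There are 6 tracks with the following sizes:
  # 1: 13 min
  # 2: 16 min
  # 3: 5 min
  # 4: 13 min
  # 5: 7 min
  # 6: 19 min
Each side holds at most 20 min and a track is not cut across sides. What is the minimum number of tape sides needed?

Total = 19 + 16 + 13 + 13 + 7 + 5 = 73 min.
Lower bound: ⌈73/20⌉ = 4 tape sides.
A packing using 4 tape sides:
  side 1: 19 = 19
  side 2: 16 = 16
  side 3: 13 + 7 = 20
  side 4: 13 + 5 = 18
This matches the lower bound, so 4 is optimal.

4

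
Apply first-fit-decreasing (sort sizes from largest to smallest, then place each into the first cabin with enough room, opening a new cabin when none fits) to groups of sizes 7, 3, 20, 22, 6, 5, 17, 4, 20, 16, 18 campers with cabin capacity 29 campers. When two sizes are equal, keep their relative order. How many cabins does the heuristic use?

Sorted descending: 22, 20, 20, 18, 17, 16, 7, 6, 5, 4, 3.
  22 → cabin 1 (new)  [load 22/29]
  20 → cabin 2 (new)  [load 20/29]
  20 → cabin 3 (new)  [load 20/29]
  18 → cabin 4 (new)  [load 18/29]
  17 → cabin 5 (new)  [load 17/29]
  16 → cabin 6 (new)  [load 16/29]
  7 → cabin 1  [load 29/29]
  6 → cabin 2  [load 26/29]
  5 → cabin 3  [load 25/29]
  4 → cabin 3  [load 29/29]
  3 → cabin 2  [load 29/29]
6 cabins opened.

6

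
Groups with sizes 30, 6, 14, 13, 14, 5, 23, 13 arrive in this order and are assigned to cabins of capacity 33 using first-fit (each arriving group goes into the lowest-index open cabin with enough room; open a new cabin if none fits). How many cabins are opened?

4

  30 → cabin 1 (new)  [load 30/33]
  6 → cabin 2 (new)  [load 6/33]
  14 → cabin 2  [load 20/33]
  13 → cabin 2  [load 33/33]
  14 → cabin 3 (new)  [load 14/33]
  5 → cabin 3  [load 19/33]
  23 → cabin 4 (new)  [load 23/33]
  13 → cabin 3  [load 32/33]
4 cabins opened.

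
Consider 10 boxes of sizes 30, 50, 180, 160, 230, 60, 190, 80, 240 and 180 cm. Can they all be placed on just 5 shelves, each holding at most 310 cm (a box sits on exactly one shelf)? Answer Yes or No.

Total = 1400 cm; ⌈1400/310⌉ = 5.
6 boxes each exceed half the capacity and cannot share a shelf, forcing at least 6 shelves.
At least 6 shelves are required, but only 5 are allowed.

No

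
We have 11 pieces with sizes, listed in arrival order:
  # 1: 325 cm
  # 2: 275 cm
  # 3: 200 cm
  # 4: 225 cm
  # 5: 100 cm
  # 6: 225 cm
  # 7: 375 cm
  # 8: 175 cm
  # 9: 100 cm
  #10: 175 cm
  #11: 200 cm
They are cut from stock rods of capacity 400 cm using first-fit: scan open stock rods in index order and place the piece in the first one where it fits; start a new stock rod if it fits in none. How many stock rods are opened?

  325 → stock rod 1 (new)  [load 325/400]
  275 → stock rod 2 (new)  [load 275/400]
  200 → stock rod 3 (new)  [load 200/400]
  225 → stock rod 4 (new)  [load 225/400]
  100 → stock rod 2  [load 375/400]
  225 → stock rod 5 (new)  [load 225/400]
  375 → stock rod 6 (new)  [load 375/400]
  175 → stock rod 3  [load 375/400]
  100 → stock rod 4  [load 325/400]
  175 → stock rod 5  [load 400/400]
  200 → stock rod 7 (new)  [load 200/400]
7 stock rods opened.

7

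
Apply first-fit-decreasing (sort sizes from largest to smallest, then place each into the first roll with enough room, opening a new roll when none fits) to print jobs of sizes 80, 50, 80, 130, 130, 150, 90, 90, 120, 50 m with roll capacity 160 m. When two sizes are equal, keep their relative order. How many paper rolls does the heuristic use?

Sorted descending: 150, 130, 130, 120, 90, 90, 80, 80, 50, 50.
  150 → roll 1 (new)  [load 150/160]
  130 → roll 2 (new)  [load 130/160]
  130 → roll 3 (new)  [load 130/160]
  120 → roll 4 (new)  [load 120/160]
  90 → roll 5 (new)  [load 90/160]
  90 → roll 6 (new)  [load 90/160]
  80 → roll 7 (new)  [load 80/160]
  80 → roll 7  [load 160/160]
  50 → roll 5  [load 140/160]
  50 → roll 6  [load 140/160]
7 paper rolls opened.

7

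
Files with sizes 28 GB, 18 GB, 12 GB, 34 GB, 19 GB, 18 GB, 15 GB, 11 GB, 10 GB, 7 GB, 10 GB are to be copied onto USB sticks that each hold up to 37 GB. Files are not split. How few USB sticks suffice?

Total = 34 + 28 + 19 + 18 + 18 + 15 + 12 + 11 + 10 + 10 + 7 = 182 GB.
Lower bound: ⌈182/37⌉ = 5 USB sticks.
A packing using 6 USB sticks:
  USB stick 1: 34 = 34
  USB stick 2: 28 + 7 = 35
  USB stick 3: 19 + 18 = 37
  USB stick 4: 18 + 15 = 33
  USB stick 5: 12 + 11 + 10 = 33
  USB stick 6: 10 = 10
No arrangement into 5 USB sticks stays within capacity, so 6 is optimal.

6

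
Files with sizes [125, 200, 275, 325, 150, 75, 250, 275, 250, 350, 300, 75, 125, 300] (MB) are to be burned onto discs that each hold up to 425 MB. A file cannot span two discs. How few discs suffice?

Total = 350 + 325 + 300 + 300 + 275 + 275 + 250 + 250 + 200 + 150 + 125 + 125 + 75 + 75 = 3075 MB.
Lower bound: ⌈3075/425⌉ = 8 discs.
A packing using 9 discs:
  disc 1: 350 + 75 = 425
  disc 2: 325 + 75 = 400
  disc 3: 300 + 125 = 425
  disc 4: 300 + 125 = 425
  disc 5: 275 + 150 = 425
  disc 6: 275 = 275
  disc 7: 250 = 250
  disc 8: 250 = 250
  disc 9: 200 = 200
No arrangement into 8 discs stays within capacity, so 9 is optimal.

9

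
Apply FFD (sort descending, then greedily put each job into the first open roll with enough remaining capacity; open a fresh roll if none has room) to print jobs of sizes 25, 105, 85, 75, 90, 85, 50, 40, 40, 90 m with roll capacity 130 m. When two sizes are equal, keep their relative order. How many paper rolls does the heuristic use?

Sorted descending: 105, 90, 90, 85, 85, 75, 50, 40, 40, 25.
  105 → roll 1 (new)  [load 105/130]
  90 → roll 2 (new)  [load 90/130]
  90 → roll 3 (new)  [load 90/130]
  85 → roll 4 (new)  [load 85/130]
  85 → roll 5 (new)  [load 85/130]
  75 → roll 6 (new)  [load 75/130]
  50 → roll 6  [load 125/130]
  40 → roll 2  [load 130/130]
  40 → roll 3  [load 130/130]
  25 → roll 1  [load 130/130]
6 paper rolls opened.

6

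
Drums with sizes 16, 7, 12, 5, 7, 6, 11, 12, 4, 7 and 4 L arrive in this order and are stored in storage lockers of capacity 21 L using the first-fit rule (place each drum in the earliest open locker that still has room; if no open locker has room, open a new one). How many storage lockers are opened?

5

  16 → locker 1 (new)  [load 16/21]
  7 → locker 2 (new)  [load 7/21]
  12 → locker 2  [load 19/21]
  5 → locker 1  [load 21/21]
  7 → locker 3 (new)  [load 7/21]
  6 → locker 3  [load 13/21]
  11 → locker 4 (new)  [load 11/21]
  12 → locker 5 (new)  [load 12/21]
  4 → locker 3  [load 17/21]
  7 → locker 4  [load 18/21]
  4 → locker 3  [load 21/21]
5 storage lockers opened.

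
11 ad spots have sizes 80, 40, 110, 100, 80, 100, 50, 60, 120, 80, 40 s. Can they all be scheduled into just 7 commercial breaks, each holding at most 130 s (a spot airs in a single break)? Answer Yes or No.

No

Total = 860 s; ⌈860/130⌉ = 7.
The bound of 7 does not rule out 7, but exhaustive search shows no assignment into 7 commercial breaks of capacity 130 s exists — the minimum is 8.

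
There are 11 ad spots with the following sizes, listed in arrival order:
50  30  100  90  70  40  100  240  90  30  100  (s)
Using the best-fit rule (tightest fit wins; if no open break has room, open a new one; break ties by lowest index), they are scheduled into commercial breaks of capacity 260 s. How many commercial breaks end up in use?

4

  50 → break 1 (new)  [load 50/260]
  30 → break 1  [load 80/260]
  100 → break 1  [load 180/260]
  90 → break 2 (new)  [load 90/260]
  70 → break 1  [load 250/260]
  40 → break 2  [load 130/260]
  100 → break 2  [load 230/260]
  240 → break 3 (new)  [load 240/260]
  90 → break 4 (new)  [load 90/260]
  30 → break 2  [load 260/260]
  100 → break 4  [load 190/260]
4 commercial breaks opened.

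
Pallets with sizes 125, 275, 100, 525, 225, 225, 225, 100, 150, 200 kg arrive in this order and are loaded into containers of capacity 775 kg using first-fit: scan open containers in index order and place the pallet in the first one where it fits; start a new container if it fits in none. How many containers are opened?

  125 → container 1 (new)  [load 125/775]
  275 → container 1  [load 400/775]
  100 → container 1  [load 500/775]
  525 → container 2 (new)  [load 525/775]
  225 → container 1  [load 725/775]
  225 → container 2  [load 750/775]
  225 → container 3 (new)  [load 225/775]
  100 → container 3  [load 325/775]
  150 → container 3  [load 475/775]
  200 → container 3  [load 675/775]
3 containers opened.

3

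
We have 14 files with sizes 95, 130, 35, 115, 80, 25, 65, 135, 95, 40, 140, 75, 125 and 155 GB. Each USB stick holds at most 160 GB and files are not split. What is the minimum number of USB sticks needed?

9

Total = 155 + 140 + 135 + 130 + 125 + 115 + 95 + 95 + 80 + 75 + 65 + 40 + 35 + 25 = 1310 GB.
Lower bound: ⌈1310/160⌉ = 9 USB sticks.
A packing using 9 USB sticks:
  USB stick 1: 155 = 155
  USB stick 2: 140 = 140
  USB stick 3: 135 + 25 = 160
  USB stick 4: 130 = 130
  USB stick 5: 125 + 35 = 160
  USB stick 6: 115 + 40 = 155
  USB stick 7: 95 + 65 = 160
  USB stick 8: 95 = 95
  USB stick 9: 80 + 75 = 155
This matches the lower bound, so 9 is optimal.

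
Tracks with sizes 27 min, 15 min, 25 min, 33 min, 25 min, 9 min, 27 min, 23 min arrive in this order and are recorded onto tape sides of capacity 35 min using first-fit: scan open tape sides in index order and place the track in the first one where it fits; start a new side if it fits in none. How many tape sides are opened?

  27 → side 1 (new)  [load 27/35]
  15 → side 2 (new)  [load 15/35]
  25 → side 3 (new)  [load 25/35]
  33 → side 4 (new)  [load 33/35]
  25 → side 5 (new)  [load 25/35]
  9 → side 2  [load 24/35]
  27 → side 6 (new)  [load 27/35]
  23 → side 7 (new)  [load 23/35]
7 tape sides opened.

7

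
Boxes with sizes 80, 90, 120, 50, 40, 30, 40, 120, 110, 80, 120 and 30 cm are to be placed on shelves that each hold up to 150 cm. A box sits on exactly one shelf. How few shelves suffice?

7

Total = 120 + 120 + 120 + 110 + 90 + 80 + 80 + 50 + 40 + 40 + 30 + 30 = 910 cm.
Lower bound: ⌈910/150⌉ = 7 shelves.
A packing using 7 shelves:
  shelf 1: 120 + 30 = 150
  shelf 2: 120 + 30 = 150
  shelf 3: 120 = 120
  shelf 4: 110 + 40 = 150
  shelf 5: 90 + 50 = 140
  shelf 6: 80 + 40 = 120
  shelf 7: 80 = 80
This matches the lower bound, so 7 is optimal.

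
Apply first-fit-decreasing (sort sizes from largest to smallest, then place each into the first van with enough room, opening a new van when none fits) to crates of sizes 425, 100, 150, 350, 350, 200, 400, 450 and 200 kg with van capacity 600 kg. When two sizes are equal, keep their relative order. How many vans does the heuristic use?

5

Sorted descending: 450, 425, 400, 350, 350, 200, 200, 150, 100.
  450 → van 1 (new)  [load 450/600]
  425 → van 2 (new)  [load 425/600]
  400 → van 3 (new)  [load 400/600]
  350 → van 4 (new)  [load 350/600]
  350 → van 5 (new)  [load 350/600]
  200 → van 3  [load 600/600]
  200 → van 4  [load 550/600]
  150 → van 1  [load 600/600]
  100 → van 2  [load 525/600]
5 vans opened.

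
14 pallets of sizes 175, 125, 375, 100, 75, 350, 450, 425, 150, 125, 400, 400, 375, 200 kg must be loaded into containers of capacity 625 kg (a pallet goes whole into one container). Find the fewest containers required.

7

Total = 450 + 425 + 400 + 400 + 375 + 375 + 350 + 200 + 175 + 150 + 125 + 125 + 100 + 75 = 3725 kg.
Lower bound: ⌈3725/625⌉ = 6 containers.
Also, 7 pallets each exceed 625/2 kg, and no two of those can share a container, so at least 7 containers are needed.
A packing using 7 containers:
  container 1: 450 + 175 = 625
  container 2: 425 + 200 = 625
  container 3: 400 + 150 + 75 = 625
  container 4: 400 + 125 + 100 = 625
  container 5: 375 + 125 = 500
  container 6: 375 = 375
  container 7: 350 = 350
This matches the lower bound, so 7 is optimal.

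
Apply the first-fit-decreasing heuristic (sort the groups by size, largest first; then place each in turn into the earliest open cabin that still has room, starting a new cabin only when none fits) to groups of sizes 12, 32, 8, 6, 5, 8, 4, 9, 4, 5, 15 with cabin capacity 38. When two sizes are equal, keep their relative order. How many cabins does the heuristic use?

Sorted descending: 32, 15, 12, 9, 8, 8, 6, 5, 5, 4, 4.
  32 → cabin 1 (new)  [load 32/38]
  15 → cabin 2 (new)  [load 15/38]
  12 → cabin 2  [load 27/38]
  9 → cabin 2  [load 36/38]
  8 → cabin 3 (new)  [load 8/38]
  8 → cabin 3  [load 16/38]
  6 → cabin 1  [load 38/38]
  5 → cabin 3  [load 21/38]
  5 → cabin 3  [load 26/38]
  4 → cabin 3  [load 30/38]
  4 → cabin 3  [load 34/38]
3 cabins opened.

3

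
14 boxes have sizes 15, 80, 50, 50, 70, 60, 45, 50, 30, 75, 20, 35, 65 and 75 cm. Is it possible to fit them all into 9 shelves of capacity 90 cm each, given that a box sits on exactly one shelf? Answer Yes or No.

No

Total = 720 cm; ⌈720/90⌉ = 8.
9 boxes each exceed half the capacity and cannot share a shelf, forcing at least 9 shelves.
The bound of 9 does not rule out 9, but exhaustive search shows no assignment into 9 shelves of capacity 90 cm exists — the minimum is 10.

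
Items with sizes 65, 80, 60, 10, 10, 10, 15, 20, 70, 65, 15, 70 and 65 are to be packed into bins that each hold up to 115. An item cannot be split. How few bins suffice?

Total = 80 + 70 + 70 + 65 + 65 + 65 + 60 + 20 + 15 + 15 + 10 + 10 + 10 = 555.
Lower bound: ⌈555/115⌉ = 5 bins.
Also, 7 items each exceed 115/2, and no two of those can share a bin, so at least 7 bins are needed.
A packing using 7 bins:
  bin 1: 80 + 20 + 15 = 115
  bin 2: 70 + 15 + 10 + 10 + 10 = 115
  bin 3: 70 = 70
  bin 4: 65 = 65
  bin 5: 65 = 65
  bin 6: 65 = 65
  bin 7: 60 = 60
This matches the lower bound, so 7 is optimal.

7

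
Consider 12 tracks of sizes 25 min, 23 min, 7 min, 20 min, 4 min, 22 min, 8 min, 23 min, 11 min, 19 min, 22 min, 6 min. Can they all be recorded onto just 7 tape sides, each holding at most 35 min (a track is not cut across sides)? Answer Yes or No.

Yes

A valid assignment using 7 tape sides:
  side 1: 25 + 8 = 33
  side 2: 23 + 11 = 34
  side 3: 23 + 7 + 4 = 34
  side 4: 22 + 6 = 28
  side 5: 22 = 22
  side 6: 20 = 20
  side 7: 19 = 19
Every load is within 35 min, so 7 tape sides suffice.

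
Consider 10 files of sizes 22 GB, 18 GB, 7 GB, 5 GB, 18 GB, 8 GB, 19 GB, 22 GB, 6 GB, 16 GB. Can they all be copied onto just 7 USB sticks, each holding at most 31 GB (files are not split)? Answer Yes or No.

A valid assignment using 6 USB sticks:
  USB stick 1: 22 + 8 = 30
  USB stick 2: 22 + 7 = 29
  USB stick 3: 19 + 6 + 5 = 30
  USB stick 4: 18 = 18
  USB stick 5: 18 = 18
  USB stick 6: 16 = 16
That uses only 6 ≤ 7, so 7 USB sticks are enough.

Yes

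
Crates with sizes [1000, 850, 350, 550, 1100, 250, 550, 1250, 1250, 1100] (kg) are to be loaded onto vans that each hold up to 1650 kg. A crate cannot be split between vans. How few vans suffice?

Total = 1250 + 1250 + 1100 + 1100 + 1000 + 850 + 550 + 550 + 350 + 250 = 8250 kg.
Lower bound: ⌈8250/1650⌉ = 5 vans.
Also, 6 crates each exceed 825 kg, and no two of those can share a van, so at least 6 vans are needed.
A packing using 6 vans:
  van 1: 1250 + 350 = 1600
  van 2: 1250 + 250 = 1500
  van 3: 1100 + 550 = 1650
  van 4: 1100 + 550 = 1650
  van 5: 1000 = 1000
  van 6: 850 = 850
This matches the lower bound, so 6 is optimal.

6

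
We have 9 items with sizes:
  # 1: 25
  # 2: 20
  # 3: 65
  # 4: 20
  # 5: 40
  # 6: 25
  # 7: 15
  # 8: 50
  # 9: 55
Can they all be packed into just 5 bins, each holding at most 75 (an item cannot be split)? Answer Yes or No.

Yes

A valid assignment using 5 bins:
  bin 1: 65 = 65
  bin 2: 55 + 20 = 75
  bin 3: 50 + 25 = 75
  bin 4: 40 + 25 = 65
  bin 5: 20 + 15 = 35
Every load is within 75, so 5 bins suffice.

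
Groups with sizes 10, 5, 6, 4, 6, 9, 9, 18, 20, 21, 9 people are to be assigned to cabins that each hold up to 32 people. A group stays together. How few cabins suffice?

4

Total = 21 + 20 + 18 + 10 + 9 + 9 + 9 + 6 + 6 + 5 + 4 = 117 people.
Lower bound: ⌈117/32⌉ = 4 cabins.
A packing using 4 cabins:
  cabin 1: 21 + 10 = 31
  cabin 2: 20 + 9 = 29
  cabin 3: 18 + 9 + 5 = 32
  cabin 4: 9 + 6 + 6 + 4 = 25
This matches the lower bound, so 4 is optimal.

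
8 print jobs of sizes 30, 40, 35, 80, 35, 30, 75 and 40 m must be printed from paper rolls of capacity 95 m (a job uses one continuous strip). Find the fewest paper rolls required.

Total = 80 + 75 + 40 + 40 + 35 + 35 + 30 + 30 = 365 m.
Lower bound: ⌈365/95⌉ = 4 paper rolls.
A packing using 5 paper rolls:
  roll 1: 80 = 80
  roll 2: 75 = 75
  roll 3: 40 + 40 = 80
  roll 4: 35 + 35 = 70
  roll 5: 30 + 30 = 60
No arrangement into 4 paper rolls stays within capacity, so 5 is optimal.

5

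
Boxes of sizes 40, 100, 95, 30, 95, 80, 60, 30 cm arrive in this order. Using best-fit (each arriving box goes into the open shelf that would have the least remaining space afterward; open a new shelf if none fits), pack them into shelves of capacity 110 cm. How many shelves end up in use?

  40 → shelf 1 (new)  [load 40/110]
  100 → shelf 2 (new)  [load 100/110]
  95 → shelf 3 (new)  [load 95/110]
  30 → shelf 1  [load 70/110]
  95 → shelf 4 (new)  [load 95/110]
  80 → shelf 5 (new)  [load 80/110]
  60 → shelf 6 (new)  [load 60/110]
  30 → shelf 5  [load 110/110]
6 shelves opened.

6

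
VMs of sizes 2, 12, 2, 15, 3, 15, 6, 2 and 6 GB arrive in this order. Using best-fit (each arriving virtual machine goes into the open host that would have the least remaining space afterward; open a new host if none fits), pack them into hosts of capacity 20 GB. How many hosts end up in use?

4

  2 → host 1 (new)  [load 2/20]
  12 → host 1  [load 14/20]
  2 → host 1  [load 16/20]
  15 → host 2 (new)  [load 15/20]
  3 → host 1  [load 19/20]
  15 → host 3 (new)  [load 15/20]
  6 → host 4 (new)  [load 6/20]
  2 → host 2  [load 17/20]
  6 → host 4  [load 12/20]
4 hosts opened.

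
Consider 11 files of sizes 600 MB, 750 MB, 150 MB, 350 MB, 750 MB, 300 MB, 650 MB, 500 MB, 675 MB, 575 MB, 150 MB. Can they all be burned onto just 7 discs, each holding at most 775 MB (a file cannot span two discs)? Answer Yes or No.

No

Total = 5450 MB; ⌈5450/775⌉ = 8.
At least 8 discs are required, but only 7 are allowed.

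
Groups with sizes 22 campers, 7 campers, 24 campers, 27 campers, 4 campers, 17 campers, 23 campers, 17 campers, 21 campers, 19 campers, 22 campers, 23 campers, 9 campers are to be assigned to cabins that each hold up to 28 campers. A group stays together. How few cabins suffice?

10

Total = 27 + 24 + 23 + 23 + 22 + 22 + 21 + 19 + 17 + 17 + 9 + 7 + 4 = 235 campers.
Lower bound: ⌈235/28⌉ = 9 cabins.
Also, 10 groups each exceed 14 campers, and no two of those can share a cabin, so at least 10 cabins are needed.
A packing using 10 cabins:
  cabin 1: 27 = 27
  cabin 2: 24 + 4 = 28
  cabin 3: 23 = 23
  cabin 4: 23 = 23
  cabin 5: 22 = 22
  cabin 6: 22 = 22
  cabin 7: 21 + 7 = 28
  cabin 8: 19 + 9 = 28
  cabin 9: 17 = 17
  cabin 10: 17 = 17
This matches the lower bound, so 10 is optimal.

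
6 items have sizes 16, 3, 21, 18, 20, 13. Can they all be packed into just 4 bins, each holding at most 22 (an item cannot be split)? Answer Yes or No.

No

Total = 91; ⌈91/22⌉ = 5.
At least 5 bins are required, but only 4 are allowed.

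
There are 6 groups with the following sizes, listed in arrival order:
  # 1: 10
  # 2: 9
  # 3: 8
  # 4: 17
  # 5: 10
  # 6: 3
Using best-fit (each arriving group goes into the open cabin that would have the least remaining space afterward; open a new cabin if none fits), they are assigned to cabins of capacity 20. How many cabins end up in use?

  10 → cabin 1 (new)  [load 10/20]
  9 → cabin 1  [load 19/20]
  8 → cabin 2 (new)  [load 8/20]
  17 → cabin 3 (new)  [load 17/20]
  10 → cabin 2  [load 18/20]
  3 → cabin 3  [load 20/20]
3 cabins opened.

3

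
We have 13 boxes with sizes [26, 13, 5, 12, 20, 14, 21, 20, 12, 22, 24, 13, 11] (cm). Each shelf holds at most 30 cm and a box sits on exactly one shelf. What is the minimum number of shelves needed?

9

Total = 26 + 24 + 22 + 21 + 20 + 20 + 14 + 13 + 13 + 12 + 12 + 11 + 5 = 213 cm.
Lower bound: ⌈213/30⌉ = 8 shelves.
A packing using 9 shelves:
  shelf 1: 26 = 26
  shelf 2: 24 + 5 = 29
  shelf 3: 22 = 22
  shelf 4: 21 = 21
  shelf 5: 20 = 20
  shelf 6: 20 = 20
  shelf 7: 14 + 13 = 27
  shelf 8: 13 + 12 = 25
  shelf 9: 12 + 11 = 23
No arrangement into 8 shelves stays within capacity, so 9 is optimal.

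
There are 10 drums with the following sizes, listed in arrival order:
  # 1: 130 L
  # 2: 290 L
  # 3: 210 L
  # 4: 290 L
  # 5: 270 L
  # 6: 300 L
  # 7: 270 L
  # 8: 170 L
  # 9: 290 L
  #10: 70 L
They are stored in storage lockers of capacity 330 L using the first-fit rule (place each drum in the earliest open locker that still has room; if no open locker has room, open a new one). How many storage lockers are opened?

8

  130 → locker 1 (new)  [load 130/330]
  290 → locker 2 (new)  [load 290/330]
  210 → locker 3 (new)  [load 210/330]
  290 → locker 4 (new)  [load 290/330]
  270 → locker 5 (new)  [load 270/330]
  300 → locker 6 (new)  [load 300/330]
  270 → locker 7 (new)  [load 270/330]
  170 → locker 1  [load 300/330]
  290 → locker 8 (new)  [load 290/330]
  70 → locker 3  [load 280/330]
8 storage lockers opened.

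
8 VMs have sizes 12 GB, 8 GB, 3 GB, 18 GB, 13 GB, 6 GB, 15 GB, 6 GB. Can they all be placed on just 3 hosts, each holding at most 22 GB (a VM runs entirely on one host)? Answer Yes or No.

Total = 81 GB; ⌈81/22⌉ = 4.
At least 4 hosts are required, but only 3 are allowed.

No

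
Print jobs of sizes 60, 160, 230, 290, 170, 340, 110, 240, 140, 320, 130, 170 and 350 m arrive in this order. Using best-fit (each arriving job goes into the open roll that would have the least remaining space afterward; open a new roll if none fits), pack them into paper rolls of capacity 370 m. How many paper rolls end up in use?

8

  60 → roll 1 (new)  [load 60/370]
  160 → roll 1  [load 220/370]
  230 → roll 2 (new)  [load 230/370]
  290 → roll 3 (new)  [load 290/370]
  170 → roll 4 (new)  [load 170/370]
  340 → roll 5 (new)  [load 340/370]
  110 → roll 2  [load 340/370]
  240 → roll 6 (new)  [load 240/370]
  140 → roll 1  [load 360/370]
  320 → roll 7 (new)  [load 320/370]
  130 → roll 6  [load 370/370]
  170 → roll 4  [load 340/370]
  350 → roll 8 (new)  [load 350/370]
8 paper rolls opened.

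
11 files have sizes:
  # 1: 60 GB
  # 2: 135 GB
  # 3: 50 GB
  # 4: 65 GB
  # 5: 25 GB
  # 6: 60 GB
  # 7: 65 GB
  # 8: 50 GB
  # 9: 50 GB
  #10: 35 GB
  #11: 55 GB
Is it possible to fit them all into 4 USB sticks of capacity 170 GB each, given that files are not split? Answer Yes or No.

Yes

A valid assignment using 4 USB sticks:
  USB stick 1: 135 + 35 = 170
  USB stick 2: 65 + 65 + 25 = 155
  USB stick 3: 60 + 60 + 50 = 170
  USB stick 4: 55 + 50 + 50 = 155
Every load is within 170 GB, so 4 USB sticks suffice.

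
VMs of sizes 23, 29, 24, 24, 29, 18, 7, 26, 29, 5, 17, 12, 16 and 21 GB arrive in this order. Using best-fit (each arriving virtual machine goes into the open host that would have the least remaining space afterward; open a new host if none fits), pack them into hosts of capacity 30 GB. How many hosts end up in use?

11

  23 → host 1 (new)  [load 23/30]
  29 → host 2 (new)  [load 29/30]
  24 → host 3 (new)  [load 24/30]
  24 → host 4 (new)  [load 24/30]
  29 → host 5 (new)  [load 29/30]
  18 → host 6 (new)  [load 18/30]
  7 → host 1  [load 30/30]
  26 → host 7 (new)  [load 26/30]
  29 → host 8 (new)  [load 29/30]
  5 → host 3  [load 29/30]
  17 → host 9 (new)  [load 17/30]
  12 → host 6  [load 30/30]
  16 → host 10 (new)  [load 16/30]
  21 → host 11 (new)  [load 21/30]
11 hosts opened.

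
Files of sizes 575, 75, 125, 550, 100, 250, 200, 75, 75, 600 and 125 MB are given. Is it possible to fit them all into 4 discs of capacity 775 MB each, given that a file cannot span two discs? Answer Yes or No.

Yes

A valid assignment using 4 discs:
  disc 1: 600 + 125 = 725
  disc 2: 575 + 200 = 775
  disc 3: 550 + 125 + 100 = 775
  disc 4: 250 + 75 + 75 + 75 = 475
Every load is within 775 MB, so 4 discs suffice.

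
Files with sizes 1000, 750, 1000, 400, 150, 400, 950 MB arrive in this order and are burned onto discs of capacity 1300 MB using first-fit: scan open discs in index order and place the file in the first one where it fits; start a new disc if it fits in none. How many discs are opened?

5

  1000 → disc 1 (new)  [load 1000/1300]
  750 → disc 2 (new)  [load 750/1300]
  1000 → disc 3 (new)  [load 1000/1300]
  400 → disc 2  [load 1150/1300]
  150 → disc 1  [load 1150/1300]
  400 → disc 4 (new)  [load 400/1300]
  950 → disc 5 (new)  [load 950/1300]
5 discs opened.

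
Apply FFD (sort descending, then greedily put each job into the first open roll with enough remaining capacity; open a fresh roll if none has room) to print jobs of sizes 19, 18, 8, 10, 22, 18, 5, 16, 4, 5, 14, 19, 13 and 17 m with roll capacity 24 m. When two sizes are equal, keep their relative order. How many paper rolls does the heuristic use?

9

Sorted descending: 22, 19, 19, 18, 18, 17, 16, 14, 13, 10, 8, 5, 5, 4.
  22 → roll 1 (new)  [load 22/24]
  19 → roll 2 (new)  [load 19/24]
  19 → roll 3 (new)  [load 19/24]
  18 → roll 4 (new)  [load 18/24]
  18 → roll 5 (new)  [load 18/24]
  17 → roll 6 (new)  [load 17/24]
  16 → roll 7 (new)  [load 16/24]
  14 → roll 8 (new)  [load 14/24]
  13 → roll 9 (new)  [load 13/24]
  10 → roll 8  [load 24/24]
  8 → roll 7  [load 24/24]
  5 → roll 2  [load 24/24]
  5 → roll 3  [load 24/24]
  4 → roll 4  [load 22/24]
9 paper rolls opened.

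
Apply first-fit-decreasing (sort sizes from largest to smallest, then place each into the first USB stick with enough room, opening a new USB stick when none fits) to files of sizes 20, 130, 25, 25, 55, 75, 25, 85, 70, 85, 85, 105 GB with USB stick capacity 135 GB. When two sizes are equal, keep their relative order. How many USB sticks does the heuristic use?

7

Sorted descending: 130, 105, 85, 85, 85, 75, 70, 55, 25, 25, 25, 20.
  130 → USB stick 1 (new)  [load 130/135]
  105 → USB stick 2 (new)  [load 105/135]
  85 → USB stick 3 (new)  [load 85/135]
  85 → USB stick 4 (new)  [load 85/135]
  85 → USB stick 5 (new)  [load 85/135]
  75 → USB stick 6 (new)  [load 75/135]
  70 → USB stick 7 (new)  [load 70/135]
  55 → USB stick 6  [load 130/135]
  25 → USB stick 2  [load 130/135]
  25 → USB stick 3  [load 110/135]
  25 → USB stick 3  [load 135/135]
  20 → USB stick 4  [load 105/135]
7 USB sticks opened.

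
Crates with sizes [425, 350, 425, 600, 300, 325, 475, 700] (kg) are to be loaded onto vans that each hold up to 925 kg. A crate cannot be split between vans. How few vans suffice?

Total = 700 + 600 + 475 + 425 + 425 + 350 + 325 + 300 = 3600 kg.
Lower bound: ⌈3600/925⌉ = 4 vans.
A packing using 5 vans:
  van 1: 700 = 700
  van 2: 600 + 325 = 925
  van 3: 475 + 425 = 900
  van 4: 425 + 350 = 775
  van 5: 300 = 300
No arrangement into 4 vans stays within capacity, so 5 is optimal.

5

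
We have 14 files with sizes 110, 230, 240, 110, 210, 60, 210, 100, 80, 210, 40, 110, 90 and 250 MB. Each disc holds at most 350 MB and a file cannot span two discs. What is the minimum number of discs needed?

6

Total = 250 + 240 + 230 + 210 + 210 + 210 + 110 + 110 + 110 + 100 + 90 + 80 + 60 + 40 = 2050 MB.
Lower bound: ⌈2050/350⌉ = 6 discs.
A packing using 6 discs:
  disc 1: 250 + 100 = 350
  disc 2: 240 + 110 = 350
  disc 3: 230 + 110 = 340
  disc 4: 210 + 110 = 320
  disc 5: 210 + 90 + 40 = 340
  disc 6: 210 + 80 + 60 = 350
This matches the lower bound, so 6 is optimal.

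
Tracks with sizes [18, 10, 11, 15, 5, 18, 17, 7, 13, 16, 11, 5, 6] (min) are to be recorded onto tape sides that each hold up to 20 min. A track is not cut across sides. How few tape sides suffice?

Total = 18 + 18 + 17 + 16 + 15 + 13 + 11 + 11 + 10 + 7 + 6 + 5 + 5 = 152 min.
Lower bound: ⌈152/20⌉ = 8 tape sides.
A packing using 9 tape sides:
  side 1: 18 = 18
  side 2: 18 = 18
  side 3: 17 = 17
  side 4: 16 = 16
  side 5: 15 + 5 = 20
  side 6: 13 + 7 = 20
  side 7: 11 + 6 = 17
  side 8: 11 + 5 = 16
  side 9: 10 = 10
No arrangement into 8 tape sides stays within capacity, so 9 is optimal.

9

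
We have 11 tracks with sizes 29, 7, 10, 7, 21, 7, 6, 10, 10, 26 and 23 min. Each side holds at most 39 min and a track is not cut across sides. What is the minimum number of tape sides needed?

Total = 29 + 26 + 23 + 21 + 10 + 10 + 10 + 7 + 7 + 7 + 6 = 156 min.
Lower bound: ⌈156/39⌉ = 4 tape sides.
A packing using 5 tape sides:
  side 1: 29 + 10 = 39
  side 2: 26 + 10 = 36
  side 3: 23 + 10 + 6 = 39
  side 4: 21 + 7 + 7 = 35
  side 5: 7 = 7
No arrangement into 4 tape sides stays within capacity, so 5 is optimal.

5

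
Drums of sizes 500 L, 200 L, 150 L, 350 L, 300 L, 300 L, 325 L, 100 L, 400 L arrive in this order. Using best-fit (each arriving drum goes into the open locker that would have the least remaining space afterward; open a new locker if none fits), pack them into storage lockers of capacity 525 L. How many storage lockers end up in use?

7

  500 → locker 1 (new)  [load 500/525]
  200 → locker 2 (new)  [load 200/525]
  150 → locker 2  [load 350/525]
  350 → locker 3 (new)  [load 350/525]
  300 → locker 4 (new)  [load 300/525]
  300 → locker 5 (new)  [load 300/525]
  325 → locker 6 (new)  [load 325/525]
  100 → locker 2  [load 450/525]
  400 → locker 7 (new)  [load 400/525]
7 storage lockers opened.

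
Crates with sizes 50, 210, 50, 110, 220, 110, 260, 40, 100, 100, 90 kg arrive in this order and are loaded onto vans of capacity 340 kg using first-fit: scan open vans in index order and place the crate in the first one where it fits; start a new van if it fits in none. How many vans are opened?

  50 → van 1 (new)  [load 50/340]
  210 → van 1  [load 260/340]
  50 → van 1  [load 310/340]
  110 → van 2 (new)  [load 110/340]
  220 → van 2  [load 330/340]
  110 → van 3 (new)  [load 110/340]
  260 → van 4 (new)  [load 260/340]
  40 → van 3  [load 150/340]
  100 → van 3  [load 250/340]
  100 → van 5 (new)  [load 100/340]
  90 → van 3  [load 340/340]
5 vans opened.

5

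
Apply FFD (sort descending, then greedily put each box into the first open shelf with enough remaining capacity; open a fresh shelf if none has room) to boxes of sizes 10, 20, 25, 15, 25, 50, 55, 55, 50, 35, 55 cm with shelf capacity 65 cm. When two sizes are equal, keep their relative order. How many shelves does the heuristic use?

Sorted descending: 55, 55, 55, 50, 50, 35, 25, 25, 20, 15, 10.
  55 → shelf 1 (new)  [load 55/65]
  55 → shelf 2 (new)  [load 55/65]
  55 → shelf 3 (new)  [load 55/65]
  50 → shelf 4 (new)  [load 50/65]
  50 → shelf 5 (new)  [load 50/65]
  35 → shelf 6 (new)  [load 35/65]
  25 → shelf 6  [load 60/65]
  25 → shelf 7 (new)  [load 25/65]
  20 → shelf 7  [load 45/65]
  15 → shelf 4  [load 65/65]
  10 → shelf 1  [load 65/65]
7 shelves opened.

7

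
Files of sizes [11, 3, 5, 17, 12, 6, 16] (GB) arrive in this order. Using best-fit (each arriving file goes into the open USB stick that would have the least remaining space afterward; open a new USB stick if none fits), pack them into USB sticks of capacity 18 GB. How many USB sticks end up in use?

  11 → USB stick 1 (new)  [load 11/18]
  3 → USB stick 1  [load 14/18]
  5 → USB stick 2 (new)  [load 5/18]
  17 → USB stick 3 (new)  [load 17/18]
  12 → USB stick 2  [load 17/18]
  6 → USB stick 4 (new)  [load 6/18]
  16 → USB stick 5 (new)  [load 16/18]
5 USB sticks opened.

5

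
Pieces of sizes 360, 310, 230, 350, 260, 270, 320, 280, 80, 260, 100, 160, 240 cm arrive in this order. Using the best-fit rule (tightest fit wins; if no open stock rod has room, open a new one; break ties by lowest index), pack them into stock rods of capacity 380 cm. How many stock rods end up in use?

11

  360 → stock rod 1 (new)  [load 360/380]
  310 → stock rod 2 (new)  [load 310/380]
  230 → stock rod 3 (new)  [load 230/380]
  350 → stock rod 4 (new)  [load 350/380]
  260 → stock rod 5 (new)  [load 260/380]
  270 → stock rod 6 (new)  [load 270/380]
  320 → stock rod 7 (new)  [load 320/380]
  280 → stock rod 8 (new)  [load 280/380]
  80 → stock rod 8  [load 360/380]
  260 → stock rod 9 (new)  [load 260/380]
  100 → stock rod 6  [load 370/380]
  160 → stock rod 10 (new)  [load 160/380]
  240 → stock rod 11 (new)  [load 240/380]
11 stock rods opened.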